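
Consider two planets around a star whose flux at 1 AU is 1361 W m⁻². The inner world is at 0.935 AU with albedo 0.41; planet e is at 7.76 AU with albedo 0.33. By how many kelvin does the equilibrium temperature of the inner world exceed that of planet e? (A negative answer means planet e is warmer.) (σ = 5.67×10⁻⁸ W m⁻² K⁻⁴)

T_eq = [S₀(1−A)/(4σd²)]^(1/4), so T ∝ (1−A)^(1/4) / √d.
T₁ = [1361×0.59/(4×5.67×10⁻⁸×0.935²)]^(1/4) = 252.27 K.
T₂ = [1361×0.67/(4×5.67×10⁻⁸×7.76²)]^(1/4) = 90.39 K.

ΔT ≈ 161.9 K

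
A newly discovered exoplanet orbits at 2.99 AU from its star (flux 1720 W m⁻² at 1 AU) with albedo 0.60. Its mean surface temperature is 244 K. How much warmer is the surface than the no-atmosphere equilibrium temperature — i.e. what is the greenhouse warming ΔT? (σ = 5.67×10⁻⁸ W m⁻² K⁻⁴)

S = 1720/2.99² = 192.4 W m⁻².
T_eq = [S(1−A)/(4σ)]^(1/4) = [192.4×0.40/(4×5.67×10⁻⁸)]^(1/4) = 135.7 K.
ΔT = T_surf − T_eq = 244 − 135.7.

ΔT ≈ 108.3 K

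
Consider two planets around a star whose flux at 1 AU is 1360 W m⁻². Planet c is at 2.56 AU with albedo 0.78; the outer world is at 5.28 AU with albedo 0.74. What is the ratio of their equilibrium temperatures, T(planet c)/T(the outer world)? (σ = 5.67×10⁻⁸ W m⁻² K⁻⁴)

T₁/T₂ ≈ 1.377

T_eq = [S₀(1−A)/(4σd²)]^(1/4), so T ∝ (1−A)^(1/4) / √d.
T₁ = [1360×0.22/(4×5.67×10⁻⁸×2.56²)]^(1/4) = 119.11 K.
T₂ = [1360×0.26/(4×5.67×10⁻⁸×5.28²)]^(1/4) = 86.48 K.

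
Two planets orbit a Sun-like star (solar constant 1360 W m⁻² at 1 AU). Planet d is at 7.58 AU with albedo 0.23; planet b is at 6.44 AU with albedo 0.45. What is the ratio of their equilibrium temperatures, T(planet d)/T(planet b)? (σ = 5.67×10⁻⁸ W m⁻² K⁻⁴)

T₁/T₂ ≈ 1.003

T_eq = [S₀(1−A)/(4σd²)]^(1/4), so T ∝ (1−A)^(1/4) / √d.
T₁ = [1360×0.77/(4×5.67×10⁻⁸×7.58²)]^(1/4) = 94.68 K.
T₂ = [1360×0.55/(4×5.67×10⁻⁸×6.44²)]^(1/4) = 94.43 K.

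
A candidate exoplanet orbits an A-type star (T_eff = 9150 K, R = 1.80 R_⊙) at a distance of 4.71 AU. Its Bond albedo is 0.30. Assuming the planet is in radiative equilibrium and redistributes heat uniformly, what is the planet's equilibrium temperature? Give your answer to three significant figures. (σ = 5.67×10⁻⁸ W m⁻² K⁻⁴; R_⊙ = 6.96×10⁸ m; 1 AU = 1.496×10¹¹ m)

R_⋆ = 1.80 × 6.96×10⁸ = 1.25×10⁹ m.
d = 4.71 AU = 7.05×10¹¹ m.
L = 4πR_⋆²σT_⋆⁴ = 4π(1.25×10⁹)² × 5.67×10⁻⁸ × (9150)⁴ = 7.84×10²⁷ W.
S = L/(4πd²) = 1260 W m⁻².
Energy balance: absorbed = emitted ⇒ πR²·S(1−A) = 4πR²·σT_eq⁴, so T_eq⁴ = S(1−A)/(4σ).
T_eq = [1260 × 0.70 / (4 × 5.67×10⁻⁸)]^(1/4) = (3.88×10⁹)^(1/4) = 250 K.

T_eq ≈ 250 K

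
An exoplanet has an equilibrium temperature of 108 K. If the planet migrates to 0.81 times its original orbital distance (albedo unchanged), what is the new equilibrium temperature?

T_eq ≈ 120 K

T_eq ∝ L^(1/4) · d^(−1/2).
T′ = 108 / 0.81^(1/2) = 120 K.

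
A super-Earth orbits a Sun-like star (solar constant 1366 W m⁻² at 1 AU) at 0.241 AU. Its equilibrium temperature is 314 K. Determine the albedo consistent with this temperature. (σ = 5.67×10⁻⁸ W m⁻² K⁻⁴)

A ≈ 0.91

Flux at 0.241 AU: S = 1366/0.241² = 2.35×10⁴ W m⁻².
From T_eq⁴ = S(1−A)/(4σ): 1−A = 4σT_eq⁴/S.
1−A = 4 × 5.67×10⁻⁸ × (314)⁴ / 2.35×10⁴ = 0.094.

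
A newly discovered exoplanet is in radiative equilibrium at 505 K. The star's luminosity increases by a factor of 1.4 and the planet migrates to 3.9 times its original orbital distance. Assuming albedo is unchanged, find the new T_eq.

T_eq ∝ L^(1/4) · d^(−1/2).
T′ = 505 × 1.4^(1/4) / 3.9^(1/2) = 278 K.

T_eq ≈ 278 K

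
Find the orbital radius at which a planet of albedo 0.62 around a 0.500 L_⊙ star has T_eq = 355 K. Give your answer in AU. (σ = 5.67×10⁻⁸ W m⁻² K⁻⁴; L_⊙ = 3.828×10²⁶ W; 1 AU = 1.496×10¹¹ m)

L = 0.500 × 3.828×10²⁶ = 1.91×10²⁶ W.
From T_eq⁴ = L(1−A)/(16πσd²): d = √[L(1−A)/(16πσT_eq⁴)].
d = √[1.91×10²⁶ × 0.38 / (16π × 5.67×10⁻⁸ × (355)⁴)] = 4.01×10¹⁰ m = 0.268 AU.

d ≈ 0.268 AU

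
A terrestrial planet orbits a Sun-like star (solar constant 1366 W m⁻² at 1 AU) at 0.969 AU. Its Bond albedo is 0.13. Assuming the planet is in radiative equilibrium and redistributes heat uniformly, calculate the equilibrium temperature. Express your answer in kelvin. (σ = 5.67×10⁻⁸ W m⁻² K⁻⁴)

T_eq ≈ 273 K

Flux at 0.969 AU: S = 1366/0.969² = 1450 W m⁻².
Energy balance: absorbed = emitted ⇒ πR²·S(1−A) = 4πR²·σT_eq⁴, so T_eq⁴ = S(1−A)/(4σ).
T_eq = [1450 × 0.87 / (4 × 5.67×10⁻⁸)]^(1/4) = (5.58×10⁹)^(1/4) = 273 K.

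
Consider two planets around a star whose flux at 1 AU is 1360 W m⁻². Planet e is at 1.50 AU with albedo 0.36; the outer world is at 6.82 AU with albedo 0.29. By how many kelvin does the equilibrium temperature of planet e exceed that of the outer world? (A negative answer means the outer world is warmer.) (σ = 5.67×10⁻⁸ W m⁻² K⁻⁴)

T_eq = [S₀(1−A)/(4σd²)]^(1/4), so T ∝ (1−A)^(1/4) / √d.
T₁ = [1360×0.64/(4×5.67×10⁻⁸×1.50²)]^(1/4) = 203.22 K.
T₂ = [1360×0.71/(4×5.67×10⁻⁸×6.82²)]^(1/4) = 97.81 K.

ΔT ≈ 105.4 K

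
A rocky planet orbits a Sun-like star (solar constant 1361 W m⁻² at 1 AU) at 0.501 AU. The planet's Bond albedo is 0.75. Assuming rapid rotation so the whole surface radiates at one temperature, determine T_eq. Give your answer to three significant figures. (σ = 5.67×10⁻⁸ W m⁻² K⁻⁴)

Flux at 0.501 AU: S = 1361/0.501² = 5420 W m⁻².
Energy balance: absorbed = emitted ⇒ πR²·S(1−A) = 4πR²·σT_eq⁴, so T_eq⁴ = S(1−A)/(4σ).
T_eq = [5420 × 0.25 / (4 × 5.67×10⁻⁸)]^(1/4) = (5.98×10⁹)^(1/4) = 278 K.

T_eq ≈ 278 K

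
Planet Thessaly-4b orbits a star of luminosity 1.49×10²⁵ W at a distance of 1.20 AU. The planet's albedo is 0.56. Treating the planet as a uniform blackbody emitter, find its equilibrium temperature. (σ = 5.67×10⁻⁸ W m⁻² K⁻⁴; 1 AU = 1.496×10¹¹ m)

T_eq ≈ 91.9 K

d = 1.20 AU = 1.80×10¹¹ m.
Flux: S = L/(4πd²) = 1.49×10²⁵/(4π×(1.80×10¹¹)²) = 36.8 W m⁻².
Energy balance: absorbed = emitted ⇒ πR²·S(1−A) = 4πR²·σT_eq⁴, so T_eq⁴ = S(1−A)/(4σ).
T_eq = [36.8 × 0.44 / (4 × 5.67×10⁻⁸)]^(1/4) = (7.14×10⁷)^(1/4) = 91.9 K.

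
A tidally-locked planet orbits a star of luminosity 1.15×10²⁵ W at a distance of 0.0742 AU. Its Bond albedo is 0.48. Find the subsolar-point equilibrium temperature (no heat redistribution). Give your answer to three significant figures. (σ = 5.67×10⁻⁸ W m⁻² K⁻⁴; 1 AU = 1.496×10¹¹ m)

T_ss ≈ 511 K

d = 0.0742 AU = 1.11×10¹⁰ m.
Flux: S = L/(4πd²) = 1.15×10²⁵/(4π×(1.11×10¹⁰)²) = 7430 W m⁻².
At the subsolar point the surface absorbs S(1−A) and emits σT⁴ per unit area — no factor of 4, since only the local patch is in balance.
T = [7430 × 0.52 / 5.67×10⁻⁸]^(1/4) = (6.81×10¹⁰)^(1/4) = 511 K.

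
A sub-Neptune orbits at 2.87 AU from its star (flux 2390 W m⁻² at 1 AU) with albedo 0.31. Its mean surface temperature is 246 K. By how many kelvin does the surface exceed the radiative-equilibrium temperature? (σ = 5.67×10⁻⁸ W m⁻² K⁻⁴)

ΔT ≈ 73.6 K

S = 2390/2.87² = 290.2 W m⁻².
T_eq = [S(1−A)/(4σ)]^(1/4) = [290.2×0.69/(4×5.67×10⁻⁸)]^(1/4) = 172.4 K.
ΔT = T_surf − T_eq = 246 − 172.4.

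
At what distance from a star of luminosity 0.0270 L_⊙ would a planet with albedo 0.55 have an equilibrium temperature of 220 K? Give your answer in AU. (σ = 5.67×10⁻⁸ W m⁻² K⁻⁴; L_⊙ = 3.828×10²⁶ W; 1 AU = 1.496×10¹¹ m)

d ≈ 0.176 AU

L = 0.0270 × 3.828×10²⁶ = 1.03×10²⁵ W.
From T_eq⁴ = L(1−A)/(16πσd²): d = √[L(1−A)/(16πσT_eq⁴)].
d = √[1.03×10²⁵ × 0.45 / (16π × 5.67×10⁻⁸ × (220)⁴)] = 2.64×10¹⁰ m = 0.176 AU.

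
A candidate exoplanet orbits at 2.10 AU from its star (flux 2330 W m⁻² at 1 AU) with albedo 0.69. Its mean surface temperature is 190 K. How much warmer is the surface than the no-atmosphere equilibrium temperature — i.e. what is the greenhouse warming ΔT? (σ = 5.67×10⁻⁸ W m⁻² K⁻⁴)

S = 2330/2.10² = 528.3 W m⁻².
T_eq = [S(1−A)/(4σ)]^(1/4) = [528.3×0.31/(4×5.67×10⁻⁸)]^(1/4) = 163.9 K.
ΔT = T_surf − T_eq = 190 − 163.9.

ΔT ≈ 26.1 K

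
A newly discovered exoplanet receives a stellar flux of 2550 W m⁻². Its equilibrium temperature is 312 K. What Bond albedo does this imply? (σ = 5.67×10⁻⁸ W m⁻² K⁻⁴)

A ≈ 0.16

From T_eq⁴ = S(1−A)/(4σ): 1−A = 4σT_eq⁴/S.
1−A = 4 × 5.67×10⁻⁸ × (312)⁴ / 2550 = 0.843.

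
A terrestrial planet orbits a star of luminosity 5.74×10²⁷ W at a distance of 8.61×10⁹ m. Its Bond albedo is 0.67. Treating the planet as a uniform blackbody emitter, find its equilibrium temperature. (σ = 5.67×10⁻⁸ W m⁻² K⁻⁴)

Flux: S = L/(4πd²) = 5.74×10²⁷/(4π×(8.61×10⁹)²) = 6.16×10⁶ W m⁻².
Energy balance: absorbed = emitted ⇒ πR²·S(1−A) = 4πR²·σT_eq⁴, so T_eq⁴ = S(1−A)/(4σ).
T_eq = [6.16×10⁶ × 0.33 / (4 × 5.67×10⁻⁸)]^(1/4) = (8.97×10¹²)^(1/4) = 1730 K.

T_eq ≈ 1730 K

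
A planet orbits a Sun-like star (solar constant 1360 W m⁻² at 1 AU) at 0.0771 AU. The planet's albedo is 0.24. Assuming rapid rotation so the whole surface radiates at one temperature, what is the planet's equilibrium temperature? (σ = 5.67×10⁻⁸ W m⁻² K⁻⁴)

T_eq ≈ 936 K

Flux at 0.0771 AU: S = 1360/0.0771² = 2.29×10⁵ W m⁻².
Energy balance: absorbed = emitted ⇒ πR²·S(1−A) = 4πR²·σT_eq⁴, so T_eq⁴ = S(1−A)/(4σ).
T_eq = [2.29×10⁵ × 0.76 / (4 × 5.67×10⁻⁸)]^(1/4) = (7.67×10¹¹)^(1/4) = 936 K.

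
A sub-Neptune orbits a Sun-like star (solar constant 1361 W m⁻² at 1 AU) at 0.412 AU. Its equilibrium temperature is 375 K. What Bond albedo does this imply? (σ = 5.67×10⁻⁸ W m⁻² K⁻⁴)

Flux at 0.412 AU: S = 1361/0.412² = 8020 W m⁻².
From T_eq⁴ = S(1−A)/(4σ): 1−A = 4σT_eq⁴/S.
1−A = 4 × 5.67×10⁻⁸ × (375)⁴ / 8020 = 0.559.

A ≈ 0.44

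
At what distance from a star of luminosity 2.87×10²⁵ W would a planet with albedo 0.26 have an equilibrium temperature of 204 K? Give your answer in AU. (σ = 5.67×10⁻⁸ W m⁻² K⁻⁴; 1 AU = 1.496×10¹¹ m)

From T_eq⁴ = L(1−A)/(16πσd²): d = √[L(1−A)/(16πσT_eq⁴)].
d = √[2.87×10²⁵ × 0.74 / (16π × 5.67×10⁻⁸ × (204)⁴)] = 6.56×10¹⁰ m = 0.438 AU.

d ≈ 0.438 AU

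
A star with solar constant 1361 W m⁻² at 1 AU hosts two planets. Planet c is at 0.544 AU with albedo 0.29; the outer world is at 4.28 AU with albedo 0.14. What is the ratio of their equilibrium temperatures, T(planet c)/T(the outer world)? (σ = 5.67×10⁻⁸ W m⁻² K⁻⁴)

T₁/T₂ ≈ 2.674

T_eq = [S₀(1−A)/(4σd²)]^(1/4), so T ∝ (1−A)^(1/4) / √d.
T₁ = [1361×0.71/(4×5.67×10⁻⁸×0.544²)]^(1/4) = 346.39 K.
T₂ = [1361×0.86/(4×5.67×10⁻⁸×4.28²)]^(1/4) = 129.56 K.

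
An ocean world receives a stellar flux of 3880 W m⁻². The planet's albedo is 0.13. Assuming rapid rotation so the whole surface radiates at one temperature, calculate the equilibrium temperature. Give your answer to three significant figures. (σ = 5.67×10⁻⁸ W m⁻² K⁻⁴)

T_eq ≈ 349 K

Energy balance: absorbed = emitted ⇒ πR²·S(1−A) = 4πR²·σT_eq⁴, so T_eq⁴ = S(1−A)/(4σ).
T_eq = [3880 × 0.87 / (4 × 5.67×10⁻⁸)]^(1/4) = (1.49×10¹⁰)^(1/4) = 349 K.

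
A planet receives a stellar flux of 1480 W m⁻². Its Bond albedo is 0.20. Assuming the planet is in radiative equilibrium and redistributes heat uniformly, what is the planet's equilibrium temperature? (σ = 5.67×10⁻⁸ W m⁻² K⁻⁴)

Energy balance: absorbed = emitted ⇒ πR²·S(1−A) = 4πR²·σT_eq⁴, so T_eq⁴ = S(1−A)/(4σ).
T_eq = [1480 × 0.80 / (4 × 5.67×10⁻⁸)]^(1/4) = (5.22×10⁹)^(1/4) = 269 K.

T_eq ≈ 269 K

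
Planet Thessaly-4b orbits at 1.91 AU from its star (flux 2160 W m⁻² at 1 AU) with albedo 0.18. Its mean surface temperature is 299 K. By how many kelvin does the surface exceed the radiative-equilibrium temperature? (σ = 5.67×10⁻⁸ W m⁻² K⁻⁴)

ΔT ≈ 83.9 K

S = 2160/1.91² = 592.1 W m⁻².
T_eq = [S(1−A)/(4σ)]^(1/4) = [592.1×0.82/(4×5.67×10⁻⁸)]^(1/4) = 215.1 K.
ΔT = T_surf − T_eq = 299 − 215.1.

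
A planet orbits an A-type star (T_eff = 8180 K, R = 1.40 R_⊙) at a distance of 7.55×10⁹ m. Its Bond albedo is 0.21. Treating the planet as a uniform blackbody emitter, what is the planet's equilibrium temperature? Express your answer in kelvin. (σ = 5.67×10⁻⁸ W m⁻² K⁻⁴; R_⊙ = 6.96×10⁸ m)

T_eq ≈ 1960 K

R_⋆ = 1.40 × 6.96×10⁸ = 9.74×10⁸ m.
L = 4πR_⋆²σT_⋆⁴ = 4π(9.74×10⁸)² × 5.67×10⁻⁸ × (8180)⁴ = 3.03×10²⁷ W.
S = L/(4πd²) = 4.23×10⁶ W m⁻².
Energy balance: absorbed = emitted ⇒ πR²·S(1−A) = 4πR²·σT_eq⁴, so T_eq⁴ = S(1−A)/(4σ).
T_eq = [4.23×10⁶ × 0.79 / (4 × 5.67×10⁻⁸)]^(1/4) = (1.47×10¹³)^(1/4) = 1960 K.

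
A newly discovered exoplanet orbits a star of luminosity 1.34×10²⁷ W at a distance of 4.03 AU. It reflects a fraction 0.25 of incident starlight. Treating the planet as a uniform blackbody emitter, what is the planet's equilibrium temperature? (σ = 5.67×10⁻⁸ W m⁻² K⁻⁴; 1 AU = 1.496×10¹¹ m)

T_eq ≈ 176 K

d = 4.03 AU = 6.03×10¹¹ m.
Flux: S = L/(4πd²) = 1.34×10²⁷/(4π×(6.03×10¹¹)²) = 293 W m⁻².
Energy balance: absorbed = emitted ⇒ πR²·S(1−A) = 4πR²·σT_eq⁴, so T_eq⁴ = S(1−A)/(4σ).
T_eq = [293 × 0.75 / (4 × 5.67×10⁻⁸)]^(1/4) = (9.70×10⁸)^(1/4) = 176 K.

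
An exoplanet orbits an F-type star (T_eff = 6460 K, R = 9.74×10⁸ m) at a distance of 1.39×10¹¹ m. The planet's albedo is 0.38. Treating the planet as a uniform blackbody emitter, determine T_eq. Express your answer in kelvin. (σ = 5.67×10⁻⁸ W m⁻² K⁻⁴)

L = 4πR_⋆²σT_⋆⁴ = 4π(9.74×10⁸)² × 5.67×10⁻⁸ × (6460)⁴ = 1.18×10²⁷ W.
S = L/(4πd²) = 4850 W m⁻².
Energy balance: absorbed = emitted ⇒ πR²·S(1−A) = 4πR²·σT_eq⁴, so T_eq⁴ = S(1−A)/(4σ).
T_eq = [4850 × 0.62 / (4 × 5.67×10⁻⁸)]^(1/4) = (1.33×10¹⁰)^(1/4) = 339 K.

T_eq ≈ 339 K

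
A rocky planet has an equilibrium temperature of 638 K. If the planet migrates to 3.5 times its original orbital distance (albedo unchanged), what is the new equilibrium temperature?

T_eq ≈ 341 K

T_eq ∝ L^(1/4) · d^(−1/2).
T′ = 638 / 3.5^(1/2) = 341 K.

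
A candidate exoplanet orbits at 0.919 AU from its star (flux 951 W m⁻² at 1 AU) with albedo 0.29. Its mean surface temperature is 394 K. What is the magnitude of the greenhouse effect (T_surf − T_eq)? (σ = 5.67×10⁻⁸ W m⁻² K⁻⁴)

S = 951/0.919² = 1126 W m⁻².
T_eq = [S(1−A)/(4σ)]^(1/4) = [1126×0.71/(4×5.67×10⁻⁸)]^(1/4) = 243.7 K.
ΔT = T_surf − T_eq = 394 − 243.7.

ΔT ≈ 150.3 K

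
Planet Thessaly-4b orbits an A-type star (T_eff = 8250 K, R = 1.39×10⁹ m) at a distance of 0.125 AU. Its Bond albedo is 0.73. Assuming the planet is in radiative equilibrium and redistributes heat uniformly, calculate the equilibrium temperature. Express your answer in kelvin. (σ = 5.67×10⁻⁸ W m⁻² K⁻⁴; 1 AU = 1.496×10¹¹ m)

T_eq ≈ 1150 K

d = 0.125 AU = 1.87×10¹⁰ m.
L = 4πR_⋆²σT_⋆⁴ = 4π(1.39×10⁹)² × 5.67×10⁻⁸ × (8250)⁴ = 6.38×10²⁷ W.
S = L/(4πd²) = 1.45×10⁶ W m⁻².
Energy balance: absorbed = emitted ⇒ πR²·S(1−A) = 4πR²·σT_eq⁴, so T_eq⁴ = S(1−A)/(4σ).
T_eq = [1.45×10⁶ × 0.27 / (4 × 5.67×10⁻⁸)]^(1/4) = (1.73×10¹²)^(1/4) = 1150 K.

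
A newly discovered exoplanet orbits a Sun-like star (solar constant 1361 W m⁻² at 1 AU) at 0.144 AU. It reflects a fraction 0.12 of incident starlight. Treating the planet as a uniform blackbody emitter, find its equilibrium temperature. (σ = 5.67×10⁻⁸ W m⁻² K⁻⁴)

T_eq ≈ 710 K

Flux at 0.144 AU: S = 1361/0.144² = 6.56×10⁴ W m⁻².
Energy balance: absorbed = emitted ⇒ πR²·S(1−A) = 4πR²·σT_eq⁴, so T_eq⁴ = S(1−A)/(4σ).
T_eq = [6.56×10⁴ × 0.88 / (4 × 5.67×10⁻⁸)]^(1/4) = (2.55×10¹¹)^(1/4) = 710 K.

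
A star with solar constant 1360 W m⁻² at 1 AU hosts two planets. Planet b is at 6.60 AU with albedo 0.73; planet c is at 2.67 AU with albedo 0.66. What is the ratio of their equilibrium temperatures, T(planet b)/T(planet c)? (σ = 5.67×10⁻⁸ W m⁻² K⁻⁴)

T_eq = [S₀(1−A)/(4σd²)]^(1/4), so T ∝ (1−A)^(1/4) / √d.
T₁ = [1360×0.27/(4×5.67×10⁻⁸×6.60²)]^(1/4) = 78.08 K.
T₂ = [1360×0.34/(4×5.67×10⁻⁸×2.67²)]^(1/4) = 130.04 K.

T₁/T₂ ≈ 0.600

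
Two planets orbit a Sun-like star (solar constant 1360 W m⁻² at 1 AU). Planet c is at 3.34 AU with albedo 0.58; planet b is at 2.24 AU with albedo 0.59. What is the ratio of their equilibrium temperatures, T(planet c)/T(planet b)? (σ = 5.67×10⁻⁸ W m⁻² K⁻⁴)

T_eq = [S₀(1−A)/(4σd²)]^(1/4), so T ∝ (1−A)^(1/4) / √d.
T₁ = [1360×0.42/(4×5.67×10⁻⁸×3.34²)]^(1/4) = 122.58 K.
T₂ = [1360×0.41/(4×5.67×10⁻⁸×2.24²)]^(1/4) = 148.78 K.

T₁/T₂ ≈ 0.824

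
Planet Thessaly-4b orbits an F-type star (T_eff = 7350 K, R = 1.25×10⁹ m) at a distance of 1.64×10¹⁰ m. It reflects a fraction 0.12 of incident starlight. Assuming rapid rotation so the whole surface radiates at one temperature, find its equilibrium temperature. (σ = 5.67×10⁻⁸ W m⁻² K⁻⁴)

L = 4πR_⋆²σT_⋆⁴ = 4π(1.25×10⁹)² × 5.67×10⁻⁸ × (7350)⁴ = 3.25×10²⁷ W.
S = L/(4πd²) = 9.61×10⁵ W m⁻².
Energy balance: absorbed = emitted ⇒ πR²·S(1−A) = 4πR²·σT_eq⁴, so T_eq⁴ = S(1−A)/(4σ).
T_eq = [9.61×10⁵ × 0.88 / (4 × 5.67×10⁻⁸)]^(1/4) = (3.73×10¹²)^(1/4) = 1390 K.

T_eq ≈ 1390 K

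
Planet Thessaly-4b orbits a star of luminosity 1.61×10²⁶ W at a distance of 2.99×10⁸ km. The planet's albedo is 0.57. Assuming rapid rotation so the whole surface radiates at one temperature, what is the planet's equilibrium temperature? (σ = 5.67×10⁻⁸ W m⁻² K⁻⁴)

T_eq ≈ 128 K

d = 2.99×10⁸ km = 2.99×10¹¹ m.
Flux: S = L/(4πd²) = 1.61×10²⁶/(4π×(2.99×10¹¹)²) = 143 W m⁻².
Energy balance: absorbed = emitted ⇒ πR²·S(1−A) = 4πR²·σT_eq⁴, so T_eq⁴ = S(1−A)/(4σ).
T_eq = [143 × 0.43 / (4 × 5.67×10⁻⁸)]^(1/4) = (2.72×10⁸)^(1/4) = 128 K.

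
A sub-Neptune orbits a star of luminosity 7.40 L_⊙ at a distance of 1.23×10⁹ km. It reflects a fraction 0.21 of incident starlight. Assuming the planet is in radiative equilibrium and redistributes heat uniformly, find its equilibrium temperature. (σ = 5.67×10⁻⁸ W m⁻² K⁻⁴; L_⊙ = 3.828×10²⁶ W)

d = 1.23×10⁹ km = 1.23×10¹² m.
L = 7.40 × 3.828×10²⁶ = 2.83×10²⁷ W.
Flux: S = L/(4πd²) = 2.83×10²⁷/(4π×(1.23×10¹²)²) = 149 W m⁻².
Energy balance: absorbed = emitted ⇒ πR²·S(1−A) = 4πR²·σT_eq⁴, so T_eq⁴ = S(1−A)/(4σ).
T_eq = [149 × 0.79 / (4 × 5.67×10⁻⁸)]^(1/4) = (5.19×10⁸)^(1/4) = 151 K.

T_eq ≈ 151 K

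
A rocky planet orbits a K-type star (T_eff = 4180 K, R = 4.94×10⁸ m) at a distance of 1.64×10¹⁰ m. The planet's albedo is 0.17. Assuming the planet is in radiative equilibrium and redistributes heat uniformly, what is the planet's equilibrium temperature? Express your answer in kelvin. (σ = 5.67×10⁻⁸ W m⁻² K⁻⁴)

L = 4πR_⋆²σT_⋆⁴ = 4π(4.94×10⁸)² × 5.67×10⁻⁸ × (4180)⁴ = 5.31×10²⁵ W.
S = L/(4πd²) = 1.57×10⁴ W m⁻².
Energy balance: absorbed = emitted ⇒ πR²·S(1−A) = 4πR²·σT_eq⁴, so T_eq⁴ = S(1−A)/(4σ).
T_eq = [1.57×10⁴ × 0.83 / (4 × 5.67×10⁻⁸)]^(1/4) = (5.75×10¹⁰)^(1/4) = 490 K.

T_eq ≈ 490 K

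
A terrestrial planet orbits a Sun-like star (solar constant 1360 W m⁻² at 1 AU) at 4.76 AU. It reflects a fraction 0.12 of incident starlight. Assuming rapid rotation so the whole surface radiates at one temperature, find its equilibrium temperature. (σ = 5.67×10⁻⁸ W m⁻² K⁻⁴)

T_eq ≈ 124 K

Flux at 4.76 AU: S = 1360/4.76² = 60.0 W m⁻².
Energy balance: absorbed = emitted ⇒ πR²·S(1−A) = 4πR²·σT_eq⁴, so T_eq⁴ = S(1−A)/(4σ).
T_eq = [60.0 × 0.88 / (4 × 5.67×10⁻⁸)]^(1/4) = (2.33×10⁸)^(1/4) = 124 K.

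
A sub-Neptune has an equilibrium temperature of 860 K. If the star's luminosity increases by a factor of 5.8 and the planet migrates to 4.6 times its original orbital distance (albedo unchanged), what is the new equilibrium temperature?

T_eq ≈ 622 K

T_eq ∝ L^(1/4) · d^(−1/2).
T′ = 860 × 5.8^(1/4) / 4.6^(1/2) = 622 K.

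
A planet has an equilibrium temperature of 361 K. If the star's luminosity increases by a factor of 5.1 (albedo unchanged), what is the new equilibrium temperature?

T_eq ≈ 543 K

T_eq ∝ L^(1/4) · d^(−1/2).
T′ = 361 × 5.1^(1/4) = 543 K.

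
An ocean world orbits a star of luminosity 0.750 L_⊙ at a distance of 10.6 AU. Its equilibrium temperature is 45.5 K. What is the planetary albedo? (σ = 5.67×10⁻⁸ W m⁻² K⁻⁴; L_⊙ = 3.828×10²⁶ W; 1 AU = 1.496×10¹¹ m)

A ≈ 0.89

d = 10.6 AU = 1.59×10¹² m.
L = 0.750 × 3.828×10²⁶ = 2.87×10²⁶ W.
Flux: S = L/(4πd²) = 2.87×10²⁶/(4π×(1.59×10¹²)²) = 9.09 W m⁻².
From T_eq⁴ = S(1−A)/(4σ): 1−A = 4σT_eq⁴/S.
1−A = 4 × 5.67×10⁻⁸ × (45.5)⁴ / 9.09 = 0.107.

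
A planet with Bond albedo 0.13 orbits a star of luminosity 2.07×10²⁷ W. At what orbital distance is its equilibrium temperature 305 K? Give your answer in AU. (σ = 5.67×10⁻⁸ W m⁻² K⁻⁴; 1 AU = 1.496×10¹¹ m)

d ≈ 1.81 AU

From T_eq⁴ = L(1−A)/(16πσd²): d = √[L(1−A)/(16πσT_eq⁴)].
d = √[2.07×10²⁷ × 0.87 / (16π × 5.67×10⁻⁸ × (305)⁴)] = 2.70×10¹¹ m = 1.81 AU.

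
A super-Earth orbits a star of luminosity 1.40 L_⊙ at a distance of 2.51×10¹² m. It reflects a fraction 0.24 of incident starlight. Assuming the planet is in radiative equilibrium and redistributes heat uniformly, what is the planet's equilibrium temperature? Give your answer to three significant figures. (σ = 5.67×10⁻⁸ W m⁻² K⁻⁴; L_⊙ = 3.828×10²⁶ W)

T_eq ≈ 69.0 K

L = 1.40 × 3.828×10²⁶ = 5.36×10²⁶ W.
Flux: S = L/(4πd²) = 5.36×10²⁶/(4π×(2.51×10¹²)²) = 6.77 W m⁻².
Energy balance: absorbed = emitted ⇒ πR²·S(1−A) = 4πR²·σT_eq⁴, so T_eq⁴ = S(1−A)/(4σ).
T_eq = [6.77 × 0.76 / (4 × 5.67×10⁻⁸)]^(1/4) = (2.27×10⁷)^(1/4) = 69.0 K.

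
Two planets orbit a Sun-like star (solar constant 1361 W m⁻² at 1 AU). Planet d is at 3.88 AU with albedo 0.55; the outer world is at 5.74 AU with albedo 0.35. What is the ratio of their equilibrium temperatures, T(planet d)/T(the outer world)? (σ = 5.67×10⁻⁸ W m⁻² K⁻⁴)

T₁/T₂ ≈ 1.109

T_eq = [S₀(1−A)/(4σd²)]^(1/4), so T ∝ (1−A)^(1/4) / √d.
T₁ = [1361×0.45/(4×5.67×10⁻⁸×3.88²)]^(1/4) = 115.73 K.
T₂ = [1361×0.65/(4×5.67×10⁻⁸×5.74²)]^(1/4) = 104.31 K.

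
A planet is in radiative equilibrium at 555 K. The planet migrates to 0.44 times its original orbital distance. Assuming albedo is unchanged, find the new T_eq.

T_eq ∝ L^(1/4) · d^(−1/2).
T′ = 555 / 0.44^(1/2) = 837 K.

T_eq ≈ 837 K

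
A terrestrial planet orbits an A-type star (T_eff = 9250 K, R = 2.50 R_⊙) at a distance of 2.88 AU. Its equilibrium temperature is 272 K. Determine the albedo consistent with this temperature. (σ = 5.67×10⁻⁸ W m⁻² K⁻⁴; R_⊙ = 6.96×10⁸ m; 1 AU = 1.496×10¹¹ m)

A ≈ 0.82

R_⋆ = 2.50 × 6.96×10⁸ = 1.74×10⁹ m.
d = 2.88 AU = 4.31×10¹¹ m.
L = 4πR_⋆²σT_⋆⁴ = 4π(1.74×10⁹)² × 5.67×10⁻⁸ × (9250)⁴ = 1.58×10²⁸ W.
S = L/(4πd²) = 6770 W m⁻².
From T_eq⁴ = S(1−A)/(4σ): 1−A = 4σT_eq⁴/S.
1−A = 4 × 5.67×10⁻⁸ × (272)⁴ / 6770 = 0.183.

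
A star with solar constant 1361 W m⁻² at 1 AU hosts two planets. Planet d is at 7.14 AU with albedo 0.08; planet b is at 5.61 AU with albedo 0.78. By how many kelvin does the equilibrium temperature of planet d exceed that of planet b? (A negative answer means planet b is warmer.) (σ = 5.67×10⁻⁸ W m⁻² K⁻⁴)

ΔT ≈ 21.5 K

T_eq = [S₀(1−A)/(4σd²)]^(1/4), so T ∝ (1−A)^(1/4) / √d.
T₁ = [1361×0.92/(4×5.67×10⁻⁸×7.14²)]^(1/4) = 102.01 K.
T₂ = [1361×0.22/(4×5.67×10⁻⁸×5.61²)]^(1/4) = 80.48 K.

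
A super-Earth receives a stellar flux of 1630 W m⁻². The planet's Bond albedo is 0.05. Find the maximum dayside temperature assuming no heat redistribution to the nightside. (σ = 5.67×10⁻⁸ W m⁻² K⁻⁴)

T_ss ≈ 407 K

With no redistribution each surface element balances locally: S(1−A) = σT⁴.
T = [1630 × 0.95 / 5.67×10⁻⁸]^(1/4) = (2.73×10¹⁰)^(1/4) = 407 K.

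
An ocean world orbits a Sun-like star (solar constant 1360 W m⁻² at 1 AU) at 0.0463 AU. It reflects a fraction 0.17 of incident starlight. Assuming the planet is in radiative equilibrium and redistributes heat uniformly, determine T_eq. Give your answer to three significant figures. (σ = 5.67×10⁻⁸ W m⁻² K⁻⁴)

T_eq ≈ 1230 K

Flux at 0.0463 AU: S = 1360/0.0463² = 6.34×10⁵ W m⁻².
Energy balance: absorbed = emitted ⇒ πR²·S(1−A) = 4πR²·σT_eq⁴, so T_eq⁴ = S(1−A)/(4σ).
T_eq = [6.34×10⁵ × 0.83 / (4 × 5.67×10⁻⁸)]^(1/4) = (2.32×10¹²)^(1/4) = 1230 K.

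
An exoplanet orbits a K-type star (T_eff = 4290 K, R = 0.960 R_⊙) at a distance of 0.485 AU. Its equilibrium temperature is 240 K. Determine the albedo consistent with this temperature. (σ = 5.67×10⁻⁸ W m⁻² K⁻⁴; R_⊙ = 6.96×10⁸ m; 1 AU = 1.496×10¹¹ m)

R_⋆ = 0.960 × 6.96×10⁸ = 6.68×10⁸ m.
d = 0.485 AU = 7.26×10¹⁰ m.
L = 4πR_⋆²σT_⋆⁴ = 4π(6.68×10⁸)² × 5.67×10⁻⁸ × (4290)⁴ = 1.08×10²⁶ W.
S = L/(4πd²) = 1630 W m⁻².
From T_eq⁴ = S(1−A)/(4σ): 1−A = 4σT_eq⁴/S.
1−A = 4 × 5.67×10⁻⁸ × (240)⁴ / 1630 = 0.462.

A ≈ 0.54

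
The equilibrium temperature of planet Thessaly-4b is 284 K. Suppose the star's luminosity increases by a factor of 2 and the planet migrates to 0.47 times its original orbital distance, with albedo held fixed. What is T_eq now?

T_eq ≈ 493 K

T_eq ∝ L^(1/4) · d^(−1/2).
T′ = 284 × 2^(1/4) / 0.47^(1/2) = 493 K.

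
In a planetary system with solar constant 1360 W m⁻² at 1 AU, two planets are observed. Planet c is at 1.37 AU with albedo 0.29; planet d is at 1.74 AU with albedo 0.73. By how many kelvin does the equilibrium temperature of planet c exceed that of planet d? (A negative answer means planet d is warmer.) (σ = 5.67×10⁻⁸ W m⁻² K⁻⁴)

T_eq = [S₀(1−A)/(4σd²)]^(1/4), so T ∝ (1−A)^(1/4) / √d.
T₁ = [1360×0.71/(4×5.67×10⁻⁸×1.37²)]^(1/4) = 218.24 K.
T₂ = [1360×0.27/(4×5.67×10⁻⁸×1.74²)]^(1/4) = 152.07 K.

ΔT ≈ 66.2 K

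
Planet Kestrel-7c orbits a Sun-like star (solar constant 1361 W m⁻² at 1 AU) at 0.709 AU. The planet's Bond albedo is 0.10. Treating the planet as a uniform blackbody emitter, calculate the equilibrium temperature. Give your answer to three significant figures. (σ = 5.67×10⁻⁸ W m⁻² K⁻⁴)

Flux at 0.709 AU: S = 1361/0.709² = 2710 W m⁻².
Energy balance: absorbed = emitted ⇒ πR²·S(1−A) = 4πR²·σT_eq⁴, so T_eq⁴ = S(1−A)/(4σ).
T_eq = [2710 × 0.90 / (4 × 5.67×10⁻⁸)]^(1/4) = (1.07×10¹⁰)^(1/4) = 322 K.

T_eq ≈ 322 K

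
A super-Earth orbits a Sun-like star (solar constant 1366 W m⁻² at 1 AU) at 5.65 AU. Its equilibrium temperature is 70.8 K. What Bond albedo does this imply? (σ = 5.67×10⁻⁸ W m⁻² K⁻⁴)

A ≈ 0.87

Flux at 5.65 AU: S = 1366/5.65² = 42.8 W m⁻².
From T_eq⁴ = S(1−A)/(4σ): 1−A = 4σT_eq⁴/S.
1−A = 4 × 5.67×10⁻⁸ × (70.8)⁴ / 42.8 = 0.133.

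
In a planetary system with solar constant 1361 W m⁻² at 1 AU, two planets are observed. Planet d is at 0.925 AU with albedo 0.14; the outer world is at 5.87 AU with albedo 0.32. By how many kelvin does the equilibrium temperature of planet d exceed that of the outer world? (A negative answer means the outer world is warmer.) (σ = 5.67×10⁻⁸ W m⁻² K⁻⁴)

ΔT ≈ 174.4 K

T_eq = [S₀(1−A)/(4σd²)]^(1/4), so T ∝ (1−A)^(1/4) / √d.
T₁ = [1361×0.86/(4×5.67×10⁻⁸×0.925²)]^(1/4) = 278.68 K.
T₂ = [1361×0.68/(4×5.67×10⁻⁸×5.87²)]^(1/4) = 104.32 K.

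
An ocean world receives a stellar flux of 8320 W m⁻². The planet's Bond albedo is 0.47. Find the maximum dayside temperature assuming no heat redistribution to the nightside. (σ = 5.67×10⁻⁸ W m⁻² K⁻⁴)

With no redistribution each surface element balances locally: S(1−A) = σT⁴.
T = [8320 × 0.53 / 5.67×10⁻⁸]^(1/4) = (7.78×10¹⁰)^(1/4) = 528 K.

T_ss ≈ 528 K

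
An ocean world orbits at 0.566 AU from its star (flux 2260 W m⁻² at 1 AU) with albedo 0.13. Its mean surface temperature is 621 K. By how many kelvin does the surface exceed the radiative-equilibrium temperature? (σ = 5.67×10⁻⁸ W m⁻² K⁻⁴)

S = 2260/0.566² = 7055 W m⁻².
T_eq = [S(1−A)/(4σ)]^(1/4) = [7055×0.87/(4×5.67×10⁻⁸)]^(1/4) = 405.6 K.
ΔT = T_surf − T_eq = 621 − 405.6.

ΔT ≈ 215.4 K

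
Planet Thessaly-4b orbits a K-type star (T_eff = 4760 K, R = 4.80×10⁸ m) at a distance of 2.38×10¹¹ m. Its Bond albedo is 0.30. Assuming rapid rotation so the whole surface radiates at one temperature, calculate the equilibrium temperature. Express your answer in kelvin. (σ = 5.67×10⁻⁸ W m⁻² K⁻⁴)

T_eq ≈ 138 K

L = 4πR_⋆²σT_⋆⁴ = 4π(4.80×10⁸)² × 5.67×10⁻⁸ × (4760)⁴ = 8.43×10²⁵ W.
S = L/(4πd²) = 118 W m⁻².
Energy balance: absorbed = emitted ⇒ πR²·S(1−A) = 4πR²·σT_eq⁴, so T_eq⁴ = S(1−A)/(4σ).
T_eq = [118 × 0.70 / (4 × 5.67×10⁻⁸)]^(1/4) = (3.65×10⁸)^(1/4) = 138 K.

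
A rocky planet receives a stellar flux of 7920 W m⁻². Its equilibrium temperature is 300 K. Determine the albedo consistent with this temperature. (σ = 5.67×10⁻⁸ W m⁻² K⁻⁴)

A ≈ 0.77

From T_eq⁴ = S(1−A)/(4σ): 1−A = 4σT_eq⁴/S.
1−A = 4 × 5.67×10⁻⁸ × (300)⁴ / 7920 = 0.232.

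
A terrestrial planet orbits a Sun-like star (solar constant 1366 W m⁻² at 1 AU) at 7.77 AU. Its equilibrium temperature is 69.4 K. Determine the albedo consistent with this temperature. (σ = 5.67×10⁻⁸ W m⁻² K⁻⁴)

Flux at 7.77 AU: S = 1366/7.77² = 22.6 W m⁻².
From T_eq⁴ = S(1−A)/(4σ): 1−A = 4σT_eq⁴/S.
1−A = 4 × 5.67×10⁻⁸ × (69.4)⁴ / 22.6 = 0.233.

A ≈ 0.77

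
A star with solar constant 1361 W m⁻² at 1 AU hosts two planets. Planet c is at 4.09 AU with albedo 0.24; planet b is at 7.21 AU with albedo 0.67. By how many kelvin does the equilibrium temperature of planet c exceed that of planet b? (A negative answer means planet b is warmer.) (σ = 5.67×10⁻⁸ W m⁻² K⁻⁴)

T_eq = [S₀(1−A)/(4σd²)]^(1/4), so T ∝ (1−A)^(1/4) / √d.
T₁ = [1361×0.76/(4×5.67×10⁻⁸×4.09²)]^(1/4) = 128.50 K.
T₂ = [1361×0.33/(4×5.67×10⁻⁸×7.21²)]^(1/4) = 78.56 K.

ΔT ≈ 49.9 K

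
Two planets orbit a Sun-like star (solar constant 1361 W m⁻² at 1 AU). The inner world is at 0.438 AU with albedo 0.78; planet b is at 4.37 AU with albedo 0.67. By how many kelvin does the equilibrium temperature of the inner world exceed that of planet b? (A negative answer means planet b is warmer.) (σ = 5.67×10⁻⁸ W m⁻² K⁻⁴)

T_eq = [S₀(1−A)/(4σd²)]^(1/4), so T ∝ (1−A)^(1/4) / √d.
T₁ = [1361×0.22/(4×5.67×10⁻⁸×0.438²)]^(1/4) = 288.02 K.
T₂ = [1361×0.33/(4×5.67×10⁻⁸×4.37²)]^(1/4) = 100.91 K.

ΔT ≈ 187.1 K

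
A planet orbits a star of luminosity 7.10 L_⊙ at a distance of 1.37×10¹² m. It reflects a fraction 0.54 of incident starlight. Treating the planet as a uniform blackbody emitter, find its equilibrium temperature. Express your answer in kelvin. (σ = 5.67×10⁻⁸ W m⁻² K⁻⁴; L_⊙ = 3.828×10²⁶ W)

L = 7.10 × 3.828×10²⁶ = 2.72×10²⁷ W.
Flux: S = L/(4πd²) = 2.72×10²⁷/(4π×(1.37×10¹²)²) = 115 W m⁻².
Energy balance: absorbed = emitted ⇒ πR²·S(1−A) = 4πR²·σT_eq⁴, so T_eq⁴ = S(1−A)/(4σ).
T_eq = [115 × 0.46 / (4 × 5.67×10⁻⁸)]^(1/4) = (2.34×10⁸)^(1/4) = 124 K.

T_eq ≈ 124 K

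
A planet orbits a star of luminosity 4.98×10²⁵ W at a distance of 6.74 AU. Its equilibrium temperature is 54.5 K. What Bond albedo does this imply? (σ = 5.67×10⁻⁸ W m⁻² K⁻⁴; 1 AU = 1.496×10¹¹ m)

A ≈ 0.49

d = 6.74 AU = 1.01×10¹² m.
Flux: S = L/(4πd²) = 4.98×10²⁵/(4π×(1.01×10¹²)²) = 3.90 W m⁻².
From T_eq⁴ = S(1−A)/(4σ): 1−A = 4σT_eq⁴/S.
1−A = 4 × 5.67×10⁻⁸ × (54.5)⁴ / 3.90 = 0.513.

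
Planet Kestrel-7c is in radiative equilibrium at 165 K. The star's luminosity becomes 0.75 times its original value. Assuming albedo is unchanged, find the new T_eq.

T_eq ∝ L^(1/4) · d^(−1/2).
T′ = 165 × 0.75^(1/4) = 154 K.

T_eq ≈ 154 K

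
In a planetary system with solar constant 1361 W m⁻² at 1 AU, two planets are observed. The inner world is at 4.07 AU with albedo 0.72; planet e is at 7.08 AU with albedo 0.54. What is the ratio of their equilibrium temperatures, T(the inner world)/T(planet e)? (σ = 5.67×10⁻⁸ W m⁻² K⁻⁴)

T_eq = [S₀(1−A)/(4σd²)]^(1/4), so T ∝ (1−A)^(1/4) / √d.
T₁ = [1361×0.28/(4×5.67×10⁻⁸×4.07²)]^(1/4) = 100.36 K.
T₂ = [1361×0.46/(4×5.67×10⁻⁸×7.08²)]^(1/4) = 86.14 K.

T₁/T₂ ≈ 1.165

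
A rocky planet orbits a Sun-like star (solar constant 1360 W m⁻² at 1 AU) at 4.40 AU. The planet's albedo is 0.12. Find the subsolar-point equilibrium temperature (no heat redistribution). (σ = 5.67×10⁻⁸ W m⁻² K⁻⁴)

T_ss ≈ 182 K

Flux at 4.40 AU: S = 1360/4.40² = 70.2 W m⁻².
At the subsolar point the surface absorbs S(1−A) and emits σT⁴ per unit area — no factor of 4, since only the local patch is in balance.
T = [70.2 × 0.88 / 5.67×10⁻⁸]^(1/4) = (1.09×10⁹)^(1/4) = 182 K.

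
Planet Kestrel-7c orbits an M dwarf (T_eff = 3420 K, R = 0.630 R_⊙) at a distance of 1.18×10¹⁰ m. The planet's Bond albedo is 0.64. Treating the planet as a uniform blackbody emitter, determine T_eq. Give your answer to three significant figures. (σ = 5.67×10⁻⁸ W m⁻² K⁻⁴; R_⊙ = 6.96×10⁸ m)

R_⋆ = 0.630 × 6.96×10⁸ = 4.38×10⁸ m.
L = 4πR_⋆²σT_⋆⁴ = 4π(4.38×10⁸)² × 5.67×10⁻⁸ × (3420)⁴ = 1.87×10²⁵ W.
S = L/(4πd²) = 1.07×10⁴ W m⁻².
Energy balance: absorbed = emitted ⇒ πR²·S(1−A) = 4πR²·σT_eq⁴, so T_eq⁴ = S(1−A)/(4σ).
T_eq = [1.07×10⁴ × 0.36 / (4 × 5.67×10⁻⁸)]^(1/4) = (1.70×10¹⁰)^(1/4) = 361 K.

T_eq ≈ 361 K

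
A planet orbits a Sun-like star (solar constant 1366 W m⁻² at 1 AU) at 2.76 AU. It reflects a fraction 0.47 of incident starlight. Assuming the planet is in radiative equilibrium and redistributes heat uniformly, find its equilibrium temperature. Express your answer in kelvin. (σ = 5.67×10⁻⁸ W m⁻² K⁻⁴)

Flux at 2.76 AU: S = 1366/2.76² = 179 W m⁻².
Energy balance: absorbed = emitted ⇒ πR²·S(1−A) = 4πR²·σT_eq⁴, so T_eq⁴ = S(1−A)/(4σ).
T_eq = [179 × 0.53 / (4 × 5.67×10⁻⁸)]^(1/4) = (4.19×10⁸)^(1/4) = 143 K.

T_eq ≈ 143 K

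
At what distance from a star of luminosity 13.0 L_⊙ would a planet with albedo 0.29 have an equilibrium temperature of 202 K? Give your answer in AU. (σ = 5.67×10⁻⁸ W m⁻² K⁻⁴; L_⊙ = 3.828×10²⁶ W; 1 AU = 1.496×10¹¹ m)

L = 13.0 × 3.828×10²⁶ = 4.98×10²⁷ W.
From T_eq⁴ = L(1−A)/(16πσd²): d = √[L(1−A)/(16πσT_eq⁴)].
d = √[4.98×10²⁷ × 0.71 / (16π × 5.67×10⁻⁸ × (202)⁴)] = 8.63×10¹¹ m = 5.77 AU.

d ≈ 5.77 AU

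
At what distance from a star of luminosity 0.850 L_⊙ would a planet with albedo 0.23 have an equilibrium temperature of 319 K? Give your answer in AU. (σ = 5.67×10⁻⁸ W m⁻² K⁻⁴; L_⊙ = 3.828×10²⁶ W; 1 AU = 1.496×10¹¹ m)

L = 0.850 × 3.828×10²⁶ = 3.25×10²⁶ W.
From T_eq⁴ = L(1−A)/(16πσd²): d = √[L(1−A)/(16πσT_eq⁴)].
d = √[3.25×10²⁶ × 0.77 / (16π × 5.67×10⁻⁸ × (319)⁴)] = 9.21×10¹⁰ m = 0.616 AU.

d ≈ 0.616 AU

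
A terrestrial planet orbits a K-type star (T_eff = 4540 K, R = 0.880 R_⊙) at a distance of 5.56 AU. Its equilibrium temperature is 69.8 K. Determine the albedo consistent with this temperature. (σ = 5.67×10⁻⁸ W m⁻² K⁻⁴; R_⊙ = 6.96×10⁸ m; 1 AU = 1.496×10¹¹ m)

A ≈ 0.59

R_⋆ = 0.880 × 6.96×10⁸ = 6.12×10⁸ m.
d = 5.56 AU = 8.32×10¹¹ m.
L = 4πR_⋆²σT_⋆⁴ = 4π(6.12×10⁸)² × 5.67×10⁻⁸ × (4540)⁴ = 1.14×10²⁶ W.
S = L/(4πd²) = 13.1 W m⁻².
From T_eq⁴ = S(1−A)/(4σ): 1−A = 4σT_eq⁴/S.
1−A = 4 × 5.67×10⁻⁸ × (69.8)⁴ / 13.1 = 0.412.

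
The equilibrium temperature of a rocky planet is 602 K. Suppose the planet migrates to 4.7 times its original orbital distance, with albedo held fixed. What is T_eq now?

T_eq ∝ L^(1/4) · d^(−1/2).
T′ = 602 / 4.7^(1/2) = 278 K.

T_eq ≈ 278 K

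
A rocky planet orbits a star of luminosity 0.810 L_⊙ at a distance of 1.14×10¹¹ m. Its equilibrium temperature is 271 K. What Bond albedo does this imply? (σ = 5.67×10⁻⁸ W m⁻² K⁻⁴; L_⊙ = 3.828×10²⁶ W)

A ≈ 0.36

L = 0.810 × 3.828×10²⁶ = 3.10×10²⁶ W.
Flux: S = L/(4πd²) = 3.10×10²⁶/(4π×(1.14×10¹¹)²) = 1900 W m⁻².
From T_eq⁴ = S(1−A)/(4σ): 1−A = 4σT_eq⁴/S.
1−A = 4 × 5.67×10⁻⁸ × (271)⁴ / 1900 = 0.644.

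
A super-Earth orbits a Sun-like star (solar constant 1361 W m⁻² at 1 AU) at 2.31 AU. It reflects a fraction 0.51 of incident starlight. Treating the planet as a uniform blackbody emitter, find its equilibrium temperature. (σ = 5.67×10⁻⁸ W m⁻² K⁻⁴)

Flux at 2.31 AU: S = 1361/2.31² = 255 W m⁻².
Energy balance: absorbed = emitted ⇒ πR²·S(1−A) = 4πR²·σT_eq⁴, so T_eq⁴ = S(1−A)/(4σ).
T_eq = [255 × 0.49 / (4 × 5.67×10⁻⁸)]^(1/4) = (5.51×10⁸)^(1/4) = 153 K.

T_eq ≈ 153 K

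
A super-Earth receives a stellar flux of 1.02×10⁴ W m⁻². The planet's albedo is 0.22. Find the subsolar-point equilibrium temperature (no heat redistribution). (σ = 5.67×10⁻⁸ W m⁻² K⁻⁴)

T_ss ≈ 612 K

At the subsolar point the surface absorbs S(1−A) and emits σT⁴ per unit area — no factor of 4, since only the local patch is in balance.
T = [1.02×10⁴ × 0.78 / 5.67×10⁻⁸]^(1/4) = (1.40×10¹¹)^(1/4) = 612 K.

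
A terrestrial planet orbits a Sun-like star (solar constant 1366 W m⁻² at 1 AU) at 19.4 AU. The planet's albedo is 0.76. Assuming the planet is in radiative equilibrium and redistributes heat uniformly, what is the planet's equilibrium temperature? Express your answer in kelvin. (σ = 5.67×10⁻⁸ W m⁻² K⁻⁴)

Flux at 19.4 AU: S = 1366/19.4² = 3.63 W m⁻².
Energy balance: absorbed = emitted ⇒ πR²·S(1−A) = 4πR²·σT_eq⁴, so T_eq⁴ = S(1−A)/(4σ).
T_eq = [3.63 × 0.24 / (4 × 5.67×10⁻⁸)]^(1/4) = (3.84×10⁶)^(1/4) = 44.3 K.

T_eq ≈ 44.3 K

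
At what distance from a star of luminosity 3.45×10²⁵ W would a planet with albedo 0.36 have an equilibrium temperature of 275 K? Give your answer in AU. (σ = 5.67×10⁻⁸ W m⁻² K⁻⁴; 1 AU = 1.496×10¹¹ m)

From T_eq⁴ = L(1−A)/(16πσd²): d = √[L(1−A)/(16πσT_eq⁴)].
d = √[3.45×10²⁵ × 0.64 / (16π × 5.67×10⁻⁸ × (275)⁴)] = 3.68×10¹⁰ m = 0.246 AU.

d ≈ 0.246 AU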